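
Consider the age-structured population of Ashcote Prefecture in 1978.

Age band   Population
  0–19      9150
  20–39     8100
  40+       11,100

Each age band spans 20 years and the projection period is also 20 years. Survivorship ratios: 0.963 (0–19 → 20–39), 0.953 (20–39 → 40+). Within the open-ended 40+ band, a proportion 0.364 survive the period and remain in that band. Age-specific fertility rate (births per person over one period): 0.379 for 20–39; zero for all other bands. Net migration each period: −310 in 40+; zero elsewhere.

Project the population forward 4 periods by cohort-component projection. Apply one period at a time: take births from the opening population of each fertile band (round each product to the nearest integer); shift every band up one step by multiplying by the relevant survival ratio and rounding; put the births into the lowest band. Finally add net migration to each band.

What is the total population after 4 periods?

7587

Numbering the groups 1..3 from youngest to oldest:
Period 1.
Births: 8100 × 0.379 = 3070
Group 2: 9150 × 0.963 = 8811
Group 3: 8100 × 0.953 + 11100 × 0.364 = 7719 + 4040 = 11759
Net migration: Group 3 − 310 → 11449
End of period: [3070, 8811, 11449]
Period 2.
Births: 8811 × 0.379 = 3339
Group 2: 3070 × 0.963 = 2956
Group 3: 8811 × 0.953 + 11449 × 0.364 = 8397 + 4167 = 12564
Net migration: Group 3 − 310 → 12254
End of period: [3339, 2956, 12254]
Period 3.
Births: 2956 × 0.379 = 1120
Group 2: 3339 × 0.963 = 3215
Group 3: 2956 × 0.953 + 12254 × 0.364 = 2817 + 4460 = 7277
Net migration: Group 3 − 310 → 6967
End of period: [1120, 3215, 6967]
Period 4.
Births: 3215 × 0.379 = 1218
Group 2: 1120 × 0.963 = 1079
Group 3: 3215 × 0.953 + 6967 × 0.364 = 3064 + 2536 = 5600
Net migration: Group 3 − 310 → 5290
End of period: [1218, 1079, 5290]
Total after period 4: 1218 + 1079 + 5290 = 7587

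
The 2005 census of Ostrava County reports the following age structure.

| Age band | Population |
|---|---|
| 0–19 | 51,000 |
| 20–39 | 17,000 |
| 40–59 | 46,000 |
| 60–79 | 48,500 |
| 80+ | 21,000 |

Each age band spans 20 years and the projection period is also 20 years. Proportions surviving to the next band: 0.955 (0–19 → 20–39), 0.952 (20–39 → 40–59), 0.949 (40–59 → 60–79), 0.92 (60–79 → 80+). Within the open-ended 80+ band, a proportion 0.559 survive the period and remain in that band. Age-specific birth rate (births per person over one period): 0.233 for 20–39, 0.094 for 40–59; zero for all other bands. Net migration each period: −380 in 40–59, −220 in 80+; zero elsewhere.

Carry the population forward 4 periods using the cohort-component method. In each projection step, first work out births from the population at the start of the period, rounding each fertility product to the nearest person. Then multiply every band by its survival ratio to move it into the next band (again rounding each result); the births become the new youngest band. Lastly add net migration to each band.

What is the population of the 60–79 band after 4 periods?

6787

Period 1.
Births: 17000 × 0.233 = 3961  |  46000 × 0.094 = 4324 — total 8285
20–39: 51000 × 0.955 = 48705
40–59: 17000 × 0.952 = 16184
60–79: 46000 × 0.949 = 43654
80+: 48500 × 0.92 + 21000 × 0.559 = 44620 + 11739 = 56359
Net migration: 40–59 − 380 → 15804; 80+ − 220 → 56139
→ [8285, 48705, 15804, 43654, 56139]
Period 2.
Births: 48705 × 0.233 = 11348  |  15804 × 0.094 = 1486 — total 12834
20–39: 8285 × 0.955 = 7912
40–59: 48705 × 0.952 = 46367
60–79: 15804 × 0.949 = 14998
80+: 43654 × 0.92 + 56139 × 0.559 = 40162 + 31382 = 71544
Net migration: 40–59 − 380 → 45987; 80+ − 220 → 71324
→ [12834, 7912, 45987, 14998, 71324]
Period 3.
Births: 7912 × 0.233 = 1843  |  45987 × 0.094 = 4323 — total 6166
20–39: 12834 × 0.955 = 12256
40–59: 7912 × 0.952 = 7532
60–79: 45987 × 0.949 = 43642
80+: 14998 × 0.92 + 71324 × 0.559 = 13798 + 39870 = 53668
Net migration: 40–59 − 380 → 7152; 80+ − 220 → 53448
→ [6166, 12256, 7152, 43642, 53448]
Period 4.
Births: 12256 × 0.233 = 2856  |  7152 × 0.094 = 672 — total 3528
20–39: 6166 × 0.955 = 5889
40–59: 12256 × 0.952 = 11668
60–79: 7152 × 0.949 = 6787
80+: 43642 × 0.92 + 53448 × 0.559 = 40151 + 29877 = 70028
Net migration: 40–59 − 380 → 11288; 80+ − 220 → 69808
→ [3528, 5889, 11288, 6787, 69808]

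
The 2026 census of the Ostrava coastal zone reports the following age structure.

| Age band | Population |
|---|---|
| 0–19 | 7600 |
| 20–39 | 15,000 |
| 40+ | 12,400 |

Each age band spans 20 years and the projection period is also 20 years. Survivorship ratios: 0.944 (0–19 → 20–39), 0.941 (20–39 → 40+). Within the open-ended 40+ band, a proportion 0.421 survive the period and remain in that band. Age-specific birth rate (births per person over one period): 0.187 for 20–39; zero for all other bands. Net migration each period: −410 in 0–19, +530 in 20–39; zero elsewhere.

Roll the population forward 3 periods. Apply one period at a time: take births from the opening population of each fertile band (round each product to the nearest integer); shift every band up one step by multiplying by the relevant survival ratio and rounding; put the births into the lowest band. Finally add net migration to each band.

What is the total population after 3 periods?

Call the bands 1 to 3, youngest first.
Period 1:
Births: 15000 × 0.187 = 2805
Band 2: 7600 × 0.944 = 7174
Band 3: 15000 × 0.941 + 12400 × 0.421 = 14115 + 5220 = 19335
Net migration: Band 1 − 410 → 2395; Band 2 + 530 → 7704
Population now: 0–19=2395, 20–39=7704, 40+=19335
Period 2:
Births: 7704 × 0.187 = 1441
Band 2: 2395 × 0.944 = 2261
Band 3: 7704 × 0.941 + 19335 × 0.421 = 7249 + 8140 = 15389
Net migration: Band 1 − 410 → 1031; Band 2 + 530 → 2791
Population now: 0–19=1031, 20–39=2791, 40+=15389
Period 3:
Births: 2791 × 0.187 = 522
Band 2: 1031 × 0.944 = 973
Band 3: 2791 × 0.941 + 15389 × 0.421 = 2626 + 6479 = 9105
Net migration: Band 1 − 410 → 112; Band 2 + 530 → 1503
Population now: 0–19=112, 20–39=1503, 40+=9105
Total after period 3: 112 + 1503 + 9105 = 10720

10720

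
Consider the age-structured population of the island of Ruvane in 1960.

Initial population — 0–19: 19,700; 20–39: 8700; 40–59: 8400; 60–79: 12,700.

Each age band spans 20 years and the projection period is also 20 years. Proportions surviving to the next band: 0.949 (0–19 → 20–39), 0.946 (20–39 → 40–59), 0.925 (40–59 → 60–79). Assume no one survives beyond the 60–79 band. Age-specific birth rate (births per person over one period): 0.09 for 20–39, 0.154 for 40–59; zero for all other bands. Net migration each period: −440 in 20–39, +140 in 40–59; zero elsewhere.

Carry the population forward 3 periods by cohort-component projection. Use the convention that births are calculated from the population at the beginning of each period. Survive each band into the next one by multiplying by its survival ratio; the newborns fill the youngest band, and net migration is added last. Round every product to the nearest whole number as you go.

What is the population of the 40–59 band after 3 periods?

1588

Period 1:
Births: 8700 × 0.09 = 783  |  8400 × 0.154 = 1294 — total 2077
20–39: 19700 × 0.949 = 18695
40–59: 8700 × 0.946 = 8230
60–79: 8400 × 0.925 = 7770
Net migration: 20–39 − 440 → 18255; 40–59 + 140 → 8370
Population now: 0–19=2077, 20–39=18255, 40–59=8370, 60–79=7770
Period 2:
Births: 18255 × 0.09 = 1643  |  8370 × 0.154 = 1289 — total 2932
20–39: 2077 × 0.949 = 1971
40–59: 18255 × 0.946 = 17269
60–79: 8370 × 0.925 = 7742
Net migration: 20–39 − 440 → 1531; 40–59 + 140 → 17409
Population now: 0–19=2932, 20–39=1531, 40–59=17409, 60–79=7742
Period 3:
Births: 1531 × 0.09 = 138  |  17409 × 0.154 = 2681 — total 2819
20–39: 2932 × 0.949 = 2782
40–59: 1531 × 0.946 = 1448
60–79: 17409 × 0.925 = 16103
Net migration: 20–39 − 440 → 2342; 40–59 + 140 → 1588
Population now: 0–19=2819, 20–39=2342, 40–59=1588, 60–79=16103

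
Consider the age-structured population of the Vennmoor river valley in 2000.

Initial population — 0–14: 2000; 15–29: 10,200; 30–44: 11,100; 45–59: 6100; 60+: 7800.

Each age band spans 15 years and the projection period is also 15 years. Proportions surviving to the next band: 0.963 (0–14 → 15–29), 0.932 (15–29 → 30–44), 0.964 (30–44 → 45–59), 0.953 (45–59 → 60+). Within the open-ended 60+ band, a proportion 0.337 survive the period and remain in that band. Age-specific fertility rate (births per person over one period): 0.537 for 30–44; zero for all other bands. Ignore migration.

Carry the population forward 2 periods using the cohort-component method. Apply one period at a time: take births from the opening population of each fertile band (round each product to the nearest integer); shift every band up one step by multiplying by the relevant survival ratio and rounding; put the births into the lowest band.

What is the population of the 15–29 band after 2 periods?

(Groups numbered youngest = 1 to oldest = 5.)
Period 1:
Births: 11100 × 0.537 = 5961
Group 2: 2000 × 0.963 = 1926
Group 3: 10200 × 0.932 = 9506
Group 4: 11100 × 0.964 = 10700
Group 5: 6100 × 0.953 + 7800 × 0.337 = 5813 + 2629 = 8442
End of period: [5961, 1926, 9506, 10700, 8442]
Period 2:
Births: 9506 × 0.537 = 5105
Group 2: 5961 × 0.963 = 5740
Group 3: 1926 × 0.932 = 1795
Group 4: 9506 × 0.964 = 9164
Group 5: 10700 × 0.953 + 8442 × 0.337 = 10197 + 2845 = 13042
End of period: [5105, 5740, 1795, 9164, 13042]

5740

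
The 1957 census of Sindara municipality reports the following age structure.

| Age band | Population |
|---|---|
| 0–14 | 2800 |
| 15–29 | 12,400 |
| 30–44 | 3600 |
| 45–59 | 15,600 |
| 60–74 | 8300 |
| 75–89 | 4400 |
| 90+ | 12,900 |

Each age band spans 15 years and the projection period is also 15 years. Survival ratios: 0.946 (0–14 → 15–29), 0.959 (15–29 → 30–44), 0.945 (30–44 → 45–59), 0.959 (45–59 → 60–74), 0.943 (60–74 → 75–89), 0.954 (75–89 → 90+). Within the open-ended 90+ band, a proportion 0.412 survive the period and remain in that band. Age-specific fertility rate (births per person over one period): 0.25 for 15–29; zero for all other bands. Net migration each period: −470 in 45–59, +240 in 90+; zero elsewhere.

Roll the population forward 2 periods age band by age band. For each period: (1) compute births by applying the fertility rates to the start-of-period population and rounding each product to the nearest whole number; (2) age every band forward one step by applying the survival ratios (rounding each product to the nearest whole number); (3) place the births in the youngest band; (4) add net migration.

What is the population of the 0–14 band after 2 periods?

Numbering the bands 1..7 from youngest to oldest:
Period 1:
Births: 12400 × 0.25 = 3100
Band 2: 2800 × 0.946 = 2649
Band 3: 12400 × 0.959 = 11892
Band 4: 3600 × 0.945 = 3402
Band 5: 15600 × 0.959 = 14960
Band 6: 8300 × 0.943 = 7827
Band 7: 4400 × 0.954 + 12900 × 0.412 = 4198 + 5315 = 9513
Net migration: Band 4 − 470 → 2932; Band 7 + 240 → 9753
Population now: 0–14=3100, 15–29=2649, 30–44=11892, 45–59=2932, 60–74=14960, 75–89=7827, 90+=9753
Period 2:
Births: 2649 × 0.25 = 662
Band 2: 3100 × 0.946 = 2933
Band 3: 2649 × 0.959 = 2540
Band 4: 11892 × 0.945 = 11238
Band 5: 2932 × 0.959 = 2812
Band 6: 14960 × 0.943 = 14107
Band 7: 7827 × 0.954 + 9753 × 0.412 = 7467 + 4018 = 11485
Net migration: Band 4 − 470 → 10768; Band 7 + 240 → 11725
Population now: 0–14=662, 15–29=2933, 30–44=2540, 45–59=10768, 60–74=2812, 75–89=14107, 90+=11725

662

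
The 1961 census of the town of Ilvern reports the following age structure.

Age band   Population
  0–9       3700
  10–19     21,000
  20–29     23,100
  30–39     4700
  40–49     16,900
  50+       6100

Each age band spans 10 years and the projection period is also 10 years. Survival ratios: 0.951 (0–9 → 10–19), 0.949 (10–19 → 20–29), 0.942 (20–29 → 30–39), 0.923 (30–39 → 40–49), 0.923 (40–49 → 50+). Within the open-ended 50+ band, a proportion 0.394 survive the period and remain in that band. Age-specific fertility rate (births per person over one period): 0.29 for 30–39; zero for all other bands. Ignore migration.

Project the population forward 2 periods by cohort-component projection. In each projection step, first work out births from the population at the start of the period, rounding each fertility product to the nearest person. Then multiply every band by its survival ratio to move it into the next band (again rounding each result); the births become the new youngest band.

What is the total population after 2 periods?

60900

Let band 1 be 0–9 through band 6 = 50+.
[period 1]
Births: 4700 × 0.29 = 1363
Band 2: 3700 × 0.951 = 3519
Band 3: 21000 × 0.949 = 19929
Band 4: 23100 × 0.942 = 21760
Band 5: 4700 × 0.923 = 4338
Band 6: 16900 × 0.923 + 6100 × 0.394 = 15599 + 2403 = 18002
End of period: [1363, 3519, 19929, 21760, 4338, 18002]
[period 2]
Births: 21760 × 0.29 = 6310
Band 2: 1363 × 0.951 = 1296
Band 3: 3519 × 0.949 = 3340
Band 4: 19929 × 0.942 = 18773
Band 5: 21760 × 0.923 = 20084
Band 6: 4338 × 0.923 + 18002 × 0.394 = 4004 + 7093 = 11097
End of period: [6310, 1296, 3340, 18773, 20084, 11097]
Total after period 2: 6310 + 1296 + 3340 + 18773 + 20084 + 11097 = 60900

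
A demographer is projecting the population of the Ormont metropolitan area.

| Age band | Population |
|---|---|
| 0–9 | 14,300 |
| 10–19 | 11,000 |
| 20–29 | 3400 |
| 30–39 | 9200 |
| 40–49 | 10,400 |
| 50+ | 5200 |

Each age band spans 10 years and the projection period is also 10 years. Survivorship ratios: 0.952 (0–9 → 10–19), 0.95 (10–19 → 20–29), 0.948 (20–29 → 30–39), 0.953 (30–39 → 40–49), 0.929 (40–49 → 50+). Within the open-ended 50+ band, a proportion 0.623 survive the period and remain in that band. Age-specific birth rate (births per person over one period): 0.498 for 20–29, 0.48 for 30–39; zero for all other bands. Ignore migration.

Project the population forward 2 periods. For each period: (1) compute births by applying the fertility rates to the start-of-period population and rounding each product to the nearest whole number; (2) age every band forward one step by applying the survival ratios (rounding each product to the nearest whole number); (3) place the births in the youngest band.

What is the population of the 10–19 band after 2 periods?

Period 1:
Births: 3400 × 0.498 = 1693 ; 9200 × 0.48 = 4416 — total 6109
10–19: 14300 × 0.952 = 13614
20–29: 11000 × 0.95 = 10450
30–39: 3400 × 0.948 = 3223
40–49: 9200 × 0.953 = 8768
50+: 10400 × 0.929 + 5200 × 0.623 = 9662 + 3240 = 12902
End of period: [6109, 13614, 10450, 3223, 8768, 12902]
Period 2:
Births: 10450 × 0.498 = 5204 ; 3223 × 0.48 = 1547 — total 6751
10–19: 6109 × 0.952 = 5816
20–29: 13614 × 0.95 = 12933
30–39: 10450 × 0.948 = 9907
40–49: 3223 × 0.953 = 3072
50+: 8768 × 0.929 + 12902 × 0.623 = 8145 + 8038 = 16183
End of period: [6751, 5816, 12933, 9907, 3072, 16183]

5816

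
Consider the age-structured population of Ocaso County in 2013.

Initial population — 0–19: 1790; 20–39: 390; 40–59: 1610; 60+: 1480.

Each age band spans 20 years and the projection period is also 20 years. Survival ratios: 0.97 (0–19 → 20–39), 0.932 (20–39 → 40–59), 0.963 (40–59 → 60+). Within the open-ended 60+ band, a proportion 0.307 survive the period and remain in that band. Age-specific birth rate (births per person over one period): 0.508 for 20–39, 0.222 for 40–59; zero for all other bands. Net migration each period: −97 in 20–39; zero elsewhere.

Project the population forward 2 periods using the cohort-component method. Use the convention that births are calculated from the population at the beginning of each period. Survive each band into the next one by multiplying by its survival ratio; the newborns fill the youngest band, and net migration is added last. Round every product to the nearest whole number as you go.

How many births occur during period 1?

555

[period 1]
Births: 390 × 0.508 = 198 ; 1610 × 0.222 = 357 ⇒ total 555
20–39: 1790 × 0.97 = 1736
40–59: 390 × 0.932 = 363
60+: 1610 × 0.963 + 1480 × 0.307 = 1550 + 454 = 2004
Net migration: 20–39 − 97 → 1639
Giving 555 / 1639 / 363 / 2004.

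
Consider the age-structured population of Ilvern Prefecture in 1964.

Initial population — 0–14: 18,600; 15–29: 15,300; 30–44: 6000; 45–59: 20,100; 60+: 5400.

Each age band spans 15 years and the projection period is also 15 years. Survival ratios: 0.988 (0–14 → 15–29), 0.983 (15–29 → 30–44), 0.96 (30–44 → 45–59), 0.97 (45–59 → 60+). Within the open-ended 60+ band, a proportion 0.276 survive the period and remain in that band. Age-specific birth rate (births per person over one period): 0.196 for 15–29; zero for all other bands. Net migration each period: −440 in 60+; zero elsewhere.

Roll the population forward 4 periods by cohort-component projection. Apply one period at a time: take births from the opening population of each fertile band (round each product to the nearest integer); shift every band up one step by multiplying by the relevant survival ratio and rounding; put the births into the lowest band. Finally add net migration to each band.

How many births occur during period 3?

581

Call the groups 1 to 5, youngest first.
Period 1:
Births: 15300 * 0.196 = 2999
Group 2: 18600 * 0.988 = 18377
Group 3: 15300 * 0.983 = 15040
Group 4: 6000 * 0.96 = 5760
Group 5: 20100 * 0.97 + 5400 * 0.276 = 19497 + 1490 = 20987
Net migration: Group 5 − 440 → 20547
→ [2999, 18377, 15040, 5760, 20547]
Period 2:
Births: 18377 * 0.196 = 3602
Group 2: 2999 * 0.988 = 2963
Group 3: 18377 * 0.983 = 18065
Group 4: 15040 * 0.96 = 14438
Group 5: 5760 * 0.97 + 20547 * 0.276 = 5587 + 5671 = 11258
Net migration: Group 5 − 440 → 10818
→ [3602, 2963, 18065, 14438, 10818]
Period 3:
Births: 2963 * 0.196 = 581
Group 2: 3602 * 0.988 = 3559
Group 3: 2963 * 0.983 = 2913
Group 4: 18065 * 0.96 = 17342
Group 5: 14438 * 0.97 + 10818 * 0.276 = 14005 + 2986 = 16991
Net migration: Group 5 − 440 → 16551
→ [581, 3559, 2913, 17342, 16551]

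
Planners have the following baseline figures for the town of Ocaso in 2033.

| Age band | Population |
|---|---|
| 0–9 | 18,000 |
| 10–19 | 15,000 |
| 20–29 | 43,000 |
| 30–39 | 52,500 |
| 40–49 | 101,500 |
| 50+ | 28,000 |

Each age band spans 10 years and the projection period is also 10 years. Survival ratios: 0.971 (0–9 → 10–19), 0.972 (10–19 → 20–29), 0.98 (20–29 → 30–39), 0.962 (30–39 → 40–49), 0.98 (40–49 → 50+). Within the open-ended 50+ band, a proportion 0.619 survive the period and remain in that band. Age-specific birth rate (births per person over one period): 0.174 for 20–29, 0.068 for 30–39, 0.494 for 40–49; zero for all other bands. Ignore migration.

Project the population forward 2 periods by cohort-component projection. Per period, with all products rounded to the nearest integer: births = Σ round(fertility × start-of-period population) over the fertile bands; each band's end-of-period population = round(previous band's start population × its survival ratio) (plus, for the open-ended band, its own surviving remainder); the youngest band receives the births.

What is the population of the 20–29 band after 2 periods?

Call the groups 1 to 6, youngest first.
Period 1:
Births: 43000 × 0.174 = 7482, 52500 × 0.068 = 3570, 101500 × 0.494 = 50141 → total 61193
Group 2: 18000 × 0.971 = 17478
Group 3: 15000 × 0.972 = 14580
Group 4: 43000 × 0.98 = 42140
Group 5: 52500 × 0.962 = 50505
Group 6: 101500 × 0.98 + 28000 × 0.619 = 99470 + 17332 = 116802
Population now: 0–9=61193, 10–19=17478, 20–29=14580, 30–39=42140, 40–49=50505, 50+=116802
Period 2:
Births: 14580 × 0.174 = 2537, 42140 × 0.068 = 2866, 50505 × 0.494 = 24949 → total 30352
Group 2: 61193 × 0.971 = 59418
Group 3: 17478 × 0.972 = 16989
Group 4: 14580 × 0.98 = 14288
Group 5: 42140 × 0.962 = 40539
Group 6: 50505 × 0.98 + 116802 × 0.619 = 49495 + 72300 = 121795
Population now: 0–9=30352, 10–19=59418, 20–29=16989, 30–39=14288, 40–49=40539, 50+=121795

16989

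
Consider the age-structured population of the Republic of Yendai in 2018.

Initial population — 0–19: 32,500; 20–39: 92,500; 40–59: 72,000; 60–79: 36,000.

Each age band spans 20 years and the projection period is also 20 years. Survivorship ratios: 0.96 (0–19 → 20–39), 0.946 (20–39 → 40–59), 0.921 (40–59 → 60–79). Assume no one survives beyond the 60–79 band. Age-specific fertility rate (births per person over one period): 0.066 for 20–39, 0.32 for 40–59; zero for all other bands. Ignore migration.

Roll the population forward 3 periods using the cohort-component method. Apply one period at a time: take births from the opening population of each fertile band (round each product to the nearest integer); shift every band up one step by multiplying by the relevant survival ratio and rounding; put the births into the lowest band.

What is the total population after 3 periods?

93802

[period 1]
Births: 92500 × 0.066 = 6105, 72000 × 0.32 = 23040 ⇒ total 29145
20–39: 32500 × 0.96 = 31200
40–59: 92500 × 0.946 = 87505
60–79: 72000 × 0.921 = 66312
Population now: 0–19=29145, 20–39=31200, 40–59=87505, 60–79=66312
[period 2]
Births: 31200 × 0.066 = 2059, 87505 × 0.32 = 28002 ⇒ total 30061
20–39: 29145 × 0.96 = 27979
40–59: 31200 × 0.946 = 29515
60–79: 87505 × 0.921 = 80592
Population now: 0–19=30061, 20–39=27979, 40–59=29515, 60–79=80592
[period 3]
Births: 27979 × 0.066 = 1847, 29515 × 0.32 = 9445 ⇒ total 11292
20–39: 30061 × 0.96 = 28859
40–59: 27979 × 0.946 = 26468
60–79: 29515 × 0.921 = 27183
Population now: 0–19=11292, 20–39=28859, 40–59=26468, 60–79=27183
Total after period 3: 11292 + 28859 + 26468 + 27183 = 93802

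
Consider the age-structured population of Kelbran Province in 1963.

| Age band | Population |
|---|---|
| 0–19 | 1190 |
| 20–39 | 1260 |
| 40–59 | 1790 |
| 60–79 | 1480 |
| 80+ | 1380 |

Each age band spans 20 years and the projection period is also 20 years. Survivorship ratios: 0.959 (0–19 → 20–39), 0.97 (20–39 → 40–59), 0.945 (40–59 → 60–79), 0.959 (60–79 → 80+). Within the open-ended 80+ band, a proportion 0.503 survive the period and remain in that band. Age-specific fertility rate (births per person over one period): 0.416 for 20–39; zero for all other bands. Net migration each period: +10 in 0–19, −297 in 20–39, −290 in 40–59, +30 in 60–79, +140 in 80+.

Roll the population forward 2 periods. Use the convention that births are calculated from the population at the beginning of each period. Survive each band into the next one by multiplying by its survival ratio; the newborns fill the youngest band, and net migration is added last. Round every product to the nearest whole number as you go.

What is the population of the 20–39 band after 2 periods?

215

Call the bands 1 to 5, youngest first.
— Period 1 —
Births: 1260 × 0.416 = 524
Band 2: 1190 × 0.959 = 1141
Band 3: 1260 × 0.97 = 1222
Band 4: 1790 × 0.945 = 1692
Band 5: 1480 × 0.959 + 1380 × 0.503 = 1419 + 694 = 2113
Net migration: Band 1 + 10 → 534; Band 2 − 297 → 844; Band 3 − 290 → 932; Band 4 + 30 → 1722; Band 5 + 140 → 2253
Population now: 0–19=534, 20–39=844, 40–59=932, 60–79=1722, 80+=2253
— Period 2 —
Births: 844 × 0.416 = 351
Band 2: 534 × 0.959 = 512
Band 3: 844 × 0.97 = 819
Band 4: 932 × 0.945 = 881
Band 5: 1722 × 0.959 + 2253 × 0.503 = 1651 + 1133 = 2784
Net migration: Band 1 + 10 → 361; Band 2 − 297 → 215; Band 3 − 290 → 529; Band 4 + 30 → 911; Band 5 + 140 → 2924
Population now: 0–19=361, 20–39=215, 40–59=529, 60–79=911, 80+=2924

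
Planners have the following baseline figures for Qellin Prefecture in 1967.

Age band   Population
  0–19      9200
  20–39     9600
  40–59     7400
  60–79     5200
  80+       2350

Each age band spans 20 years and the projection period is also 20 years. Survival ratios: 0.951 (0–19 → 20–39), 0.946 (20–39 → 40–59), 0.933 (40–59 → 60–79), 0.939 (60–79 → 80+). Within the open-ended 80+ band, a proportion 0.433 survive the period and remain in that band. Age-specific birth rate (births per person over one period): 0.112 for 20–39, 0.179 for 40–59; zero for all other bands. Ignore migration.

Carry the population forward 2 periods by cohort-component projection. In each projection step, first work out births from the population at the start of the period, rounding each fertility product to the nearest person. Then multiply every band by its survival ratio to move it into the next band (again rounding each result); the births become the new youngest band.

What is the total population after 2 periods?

30677

[period 1]
Births: 9600 × 0.112 = 1075, 7400 × 0.179 = 1325 → 2400
20–39: 9200 × 0.951 = 8749
40–59: 9600 × 0.946 = 9082
60–79: 7400 × 0.933 = 6904
80+: 5200 × 0.939 + 2350 × 0.433 = 4883 + 1018 = 5901
→ [2400, 8749, 9082, 6904, 5901]
[period 2]
Births: 8749 × 0.112 = 980, 9082 × 0.179 = 1626 → 2606
20–39: 2400 × 0.951 = 2282
40–59: 8749 × 0.946 = 8277
60–79: 9082 × 0.933 = 8474
80+: 6904 × 0.939 + 5901 × 0.433 = 6483 + 2555 = 9038
→ [2606, 2282, 8277, 8474, 9038]
Total after period 2: 2606 + 2282 + 8277 + 8474 + 9038 = 30677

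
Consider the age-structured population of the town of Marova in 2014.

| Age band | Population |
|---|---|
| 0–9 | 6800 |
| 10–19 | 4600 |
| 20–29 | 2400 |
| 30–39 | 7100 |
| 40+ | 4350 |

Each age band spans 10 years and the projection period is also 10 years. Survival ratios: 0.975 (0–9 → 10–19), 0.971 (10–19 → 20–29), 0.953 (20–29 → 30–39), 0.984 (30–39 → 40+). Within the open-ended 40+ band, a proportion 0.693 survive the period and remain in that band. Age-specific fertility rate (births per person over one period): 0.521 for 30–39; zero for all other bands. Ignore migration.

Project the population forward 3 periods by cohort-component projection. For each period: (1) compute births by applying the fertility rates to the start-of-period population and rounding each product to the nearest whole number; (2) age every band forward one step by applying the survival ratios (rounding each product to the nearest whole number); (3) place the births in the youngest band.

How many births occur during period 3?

2218

Numbering the groups 1..5 from youngest to oldest:
Period 1:
Births: 7100 × 0.521 = 3699
Group 2: 6800 × 0.975 = 6630
Group 3: 4600 × 0.971 = 4467
Group 4: 2400 × 0.953 = 2287
Group 5: 7100 × 0.984 + 4350 × 0.693 = 6986 + 3015 = 10001
Population now: 0–9=3699, 10–19=6630, 20–29=4467, 30–39=2287, 40+=10001
Period 2:
Births: 2287 × 0.521 = 1192
Group 2: 3699 × 0.975 = 3607
Group 3: 6630 × 0.971 = 6438
Group 4: 4467 × 0.953 = 4257
Group 5: 2287 × 0.984 + 10001 × 0.693 = 2250 + 6931 = 9181
Population now: 0–9=1192, 10–19=3607, 20–29=6438, 30–39=4257, 40+=9181
Period 3:
Births: 4257 × 0.521 = 2218
Group 2: 1192 × 0.975 = 1162
Group 3: 3607 × 0.971 = 3502
Group 4: 6438 × 0.953 = 6135
Group 5: 4257 × 0.984 + 9181 × 0.693 = 4189 + 6362 = 10551
Population now: 0–9=2218, 10–19=1162, 20–29=3502, 30–39=6135, 40+=10551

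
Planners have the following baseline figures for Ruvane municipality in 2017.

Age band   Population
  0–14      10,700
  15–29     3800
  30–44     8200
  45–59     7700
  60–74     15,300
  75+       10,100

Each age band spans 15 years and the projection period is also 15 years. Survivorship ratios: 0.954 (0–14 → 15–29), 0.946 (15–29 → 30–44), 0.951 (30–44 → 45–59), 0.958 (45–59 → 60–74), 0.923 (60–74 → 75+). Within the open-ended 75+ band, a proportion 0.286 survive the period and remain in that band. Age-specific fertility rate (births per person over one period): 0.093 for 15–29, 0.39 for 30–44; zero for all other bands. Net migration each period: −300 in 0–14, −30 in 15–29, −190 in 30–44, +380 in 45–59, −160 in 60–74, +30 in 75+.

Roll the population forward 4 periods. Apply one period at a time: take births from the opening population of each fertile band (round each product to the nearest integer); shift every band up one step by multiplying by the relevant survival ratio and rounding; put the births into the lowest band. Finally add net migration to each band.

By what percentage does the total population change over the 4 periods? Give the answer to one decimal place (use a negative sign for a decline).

-57.4

Period 1.
Births: 3800 × 0.093 = 353  |  8200 × 0.39 = 3198 — total 3551
15–29: 10700 × 0.954 = 10208
30–44: 3800 × 0.946 = 3595
45–59: 8200 × 0.951 = 7798
60–74: 7700 × 0.958 = 7377
75+: 15300 × 0.923 + 10100 × 0.286 = 14122 + 2889 = 17011
Net migration: 0–14 − 300 → 3251; 15–29 − 30 → 10178; 30–44 − 190 → 3405; 45–59 + 380 → 8178; 60–74 − 160 → 7217; 75+ + 30 → 17041
→ [3251, 10178, 3405, 8178, 7217, 17041]
Period 2.
Births: 10178 × 0.093 = 947  |  3405 × 0.39 = 1328 — total 2275
15–29: 3251 × 0.954 = 3101
30–44: 10178 × 0.946 = 9628
45–59: 3405 × 0.951 = 3238
60–74: 8178 × 0.958 = 7835
75+: 7217 × 0.923 + 17041 × 0.286 = 6661 + 4874 = 11535
Net migration: 0–14 − 300 → 1975; 15–29 − 30 → 3071; 30–44 − 190 → 9438; 45–59 + 380 → 3618; 60–74 − 160 → 7675; 75+ + 30 → 11565
→ [1975, 3071, 9438, 3618, 7675, 11565]
Period 3.
Births: 3071 × 0.093 = 286  |  9438 × 0.39 = 3681 — total 3967
15–29: 1975 × 0.954 = 1884
30–44: 3071 × 0.946 = 2905
45–59: 9438 × 0.951 = 8976
60–74: 3618 × 0.958 = 3466
75+: 7675 × 0.923 + 11565 × 0.286 = 7084 + 3308 = 10392
Net migration: 0–14 − 300 → 3667; 15–29 − 30 → 1854; 30–44 − 190 → 2715; 45–59 + 380 → 9356; 60–74 − 160 → 3306; 75+ + 30 → 10422
→ [3667, 1854, 2715, 9356, 3306, 10422]
Period 4.
Births: 1854 × 0.093 = 172  |  2715 × 0.39 = 1059 — total 1231
15–29: 3667 × 0.954 = 3498
30–44: 1854 × 0.946 = 1754
45–59: 2715 × 0.951 = 2582
60–74: 9356 × 0.958 = 8963
75+: 3306 × 0.923 + 10422 × 0.286 = 3051 + 2981 = 6032
Net migration: 0–14 − 300 → 931; 15–29 − 30 → 3468; 30–44 − 190 → 1564; 45–59 + 380 → 2962; 60–74 − 160 → 8803; 75+ + 30 → 6062
→ [931, 3468, 1564, 2962, 8803, 6062]
Total: 55800 → 23790; change = -32010; percentage change = -57.4%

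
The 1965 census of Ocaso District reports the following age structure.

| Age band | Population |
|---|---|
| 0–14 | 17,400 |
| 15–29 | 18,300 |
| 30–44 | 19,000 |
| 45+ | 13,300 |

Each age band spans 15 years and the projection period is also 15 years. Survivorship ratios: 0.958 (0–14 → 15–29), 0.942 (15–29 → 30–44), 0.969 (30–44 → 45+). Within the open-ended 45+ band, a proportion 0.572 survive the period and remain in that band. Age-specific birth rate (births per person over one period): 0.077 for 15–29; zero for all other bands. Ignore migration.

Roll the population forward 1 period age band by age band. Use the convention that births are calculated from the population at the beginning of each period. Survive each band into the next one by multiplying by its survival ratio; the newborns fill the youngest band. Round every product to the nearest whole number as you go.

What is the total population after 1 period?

— Period 1 —
Births: 18300 * 0.077 = 1409
15–29: 17400 * 0.958 = 16669
30–44: 18300 * 0.942 = 17239
45+: 19000 * 0.969 + 13300 * 0.572 = 18411 + 7608 = 26019
End of period: [1409, 16669, 17239, 26019]
Total after period 1: 1409 + 16669 + 17239 + 26019 = 61336

61336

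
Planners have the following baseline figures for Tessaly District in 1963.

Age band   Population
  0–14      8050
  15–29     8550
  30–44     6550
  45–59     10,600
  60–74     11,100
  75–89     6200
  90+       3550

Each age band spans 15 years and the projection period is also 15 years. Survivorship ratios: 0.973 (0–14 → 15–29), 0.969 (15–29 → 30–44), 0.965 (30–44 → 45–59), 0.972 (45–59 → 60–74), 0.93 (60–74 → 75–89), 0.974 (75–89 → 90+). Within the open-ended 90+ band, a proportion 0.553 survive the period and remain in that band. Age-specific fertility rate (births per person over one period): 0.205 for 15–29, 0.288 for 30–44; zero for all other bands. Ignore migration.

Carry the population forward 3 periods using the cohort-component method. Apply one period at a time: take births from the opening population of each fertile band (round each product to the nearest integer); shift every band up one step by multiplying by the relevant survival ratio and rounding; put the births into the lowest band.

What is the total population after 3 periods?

Call the bands 1 to 7, youngest first.
Period 1:
Births: 8550 * 0.205 = 1753 ; 6550 * 0.288 = 1886 → 3639
Band 2: 8050 * 0.973 = 7833
Band 3: 8550 * 0.969 = 8285
Band 4: 6550 * 0.965 = 6321
Band 5: 10600 * 0.972 = 10303
Band 6: 11100 * 0.93 = 10323
Band 7: 6200 * 0.974 + 3550 * 0.553 = 6039 + 1963 = 8002
→ [3639, 7833, 8285, 6321, 10303, 10323, 8002]
Period 2:
Births: 7833 * 0.205 = 1606 ; 8285 * 0.288 = 2386 → 3992
Band 2: 3639 * 0.973 = 3541
Band 3: 7833 * 0.969 = 7590
Band 4: 8285 * 0.965 = 7995
Band 5: 6321 * 0.972 = 6144
Band 6: 10303 * 0.93 = 9582
Band 7: 10323 * 0.974 + 8002 * 0.553 = 10055 + 4425 = 14480
→ [3992, 3541, 7590, 7995, 6144, 9582, 14480]
Period 3:
Births: 3541 * 0.205 = 726 ; 7590 * 0.288 = 2186 → 2912
Band 2: 3992 * 0.973 = 3884
Band 3: 3541 * 0.969 = 3431
Band 4: 7590 * 0.965 = 7324
Band 5: 7995 * 0.972 = 7771
Band 6: 6144 * 0.93 = 5714
Band 7: 9582 * 0.974 + 14480 * 0.553 = 9333 + 8007 = 17340
→ [2912, 3884, 3431, 7324, 7771, 5714, 17340]
Total after period 3: 2912 + 3884 + 3431 + 7324 + 7771 + 5714 + 17340 = 48376

48376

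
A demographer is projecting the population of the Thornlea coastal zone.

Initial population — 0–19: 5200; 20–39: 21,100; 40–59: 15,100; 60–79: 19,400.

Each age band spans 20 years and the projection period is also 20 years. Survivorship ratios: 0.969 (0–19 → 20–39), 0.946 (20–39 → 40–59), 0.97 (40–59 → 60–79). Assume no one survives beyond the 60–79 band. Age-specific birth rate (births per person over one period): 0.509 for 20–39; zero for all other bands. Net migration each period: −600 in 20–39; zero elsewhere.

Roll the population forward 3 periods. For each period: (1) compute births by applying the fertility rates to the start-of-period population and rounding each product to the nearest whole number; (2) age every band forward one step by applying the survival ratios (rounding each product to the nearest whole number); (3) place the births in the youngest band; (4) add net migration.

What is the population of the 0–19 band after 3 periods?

— Period 1 —
Births: 21100 × 0.509 = 10740
20–39: 5200 × 0.969 = 5039
40–59: 21100 × 0.946 = 19961
60–79: 15100 × 0.97 = 14647
Net migration: 20–39 − 600 → 4439
End of period: [10740, 4439, 19961, 14647]
— Period 2 —
Births: 4439 × 0.509 = 2259
20–39: 10740 × 0.969 = 10407
40–59: 4439 × 0.946 = 4199
60–79: 19961 × 0.97 = 19362
Net migration: 20–39 − 600 → 9807
End of period: [2259, 9807, 4199, 19362]
— Period 3 —
Births: 9807 × 0.509 = 4992
20–39: 2259 × 0.969 = 2189
40–59: 9807 × 0.946 = 9277
60–79: 4199 × 0.97 = 4073
Net migration: 20–39 − 600 → 1589
End of period: [4992, 1589, 9277, 4073]

4992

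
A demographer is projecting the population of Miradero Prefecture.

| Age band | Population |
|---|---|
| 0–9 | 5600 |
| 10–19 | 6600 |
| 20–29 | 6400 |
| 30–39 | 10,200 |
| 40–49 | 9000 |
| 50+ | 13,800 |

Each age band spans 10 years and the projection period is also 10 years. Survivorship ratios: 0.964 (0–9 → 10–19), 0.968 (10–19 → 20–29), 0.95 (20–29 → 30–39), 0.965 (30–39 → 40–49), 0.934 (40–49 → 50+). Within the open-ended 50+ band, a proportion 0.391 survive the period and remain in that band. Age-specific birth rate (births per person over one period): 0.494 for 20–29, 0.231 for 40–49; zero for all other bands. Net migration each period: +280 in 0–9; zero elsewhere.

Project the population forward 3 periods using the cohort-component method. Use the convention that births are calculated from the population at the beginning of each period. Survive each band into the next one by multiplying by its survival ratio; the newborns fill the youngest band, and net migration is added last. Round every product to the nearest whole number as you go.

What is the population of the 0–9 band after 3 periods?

4216

Let band 1 be 0–9 through band 6 = 50+.
After projecting period 1:
Births: 6400 × 0.494 = 3162, 9000 × 0.231 = 2079 → 5241
Band 2: 5600 × 0.964 = 5398
Band 3: 6600 × 0.968 = 6389
Band 4: 6400 × 0.95 = 6080
Band 5: 10200 × 0.965 = 9843
Band 6: 9000 × 0.934 + 13800 × 0.391 = 8406 + 5396 = 13802
Net migration: Band 1 + 280 → 5521
→ [5521, 5398, 6389, 6080, 9843, 13802]
After projecting period 2:
Births: 6389 × 0.494 = 3156, 9843 × 0.231 = 2274 → 5430
Band 2: 5521 × 0.964 = 5322
Band 3: 5398 × 0.968 = 5225
Band 4: 6389 × 0.95 = 6070
Band 5: 6080 × 0.965 = 5867
Band 6: 9843 × 0.934 + 13802 × 0.391 = 9193 + 5397 = 14590
Net migration: Band 1 + 280 → 5710
→ [5710, 5322, 5225, 6070, 5867, 14590]
After projecting period 3:
Births: 5225 × 0.494 = 2581, 5867 × 0.231 = 1355 → 3936
Band 2: 5710 × 0.964 = 5504
Band 3: 5322 × 0.968 = 5152
Band 4: 5225 × 0.95 = 4964
Band 5: 6070 × 0.965 = 5858
Band 6: 5867 × 0.934 + 14590 × 0.391 = 5480 + 5705 = 11185
Net migration: Band 1 + 280 → 4216
→ [4216, 5504, 5152, 4964, 5858, 11185]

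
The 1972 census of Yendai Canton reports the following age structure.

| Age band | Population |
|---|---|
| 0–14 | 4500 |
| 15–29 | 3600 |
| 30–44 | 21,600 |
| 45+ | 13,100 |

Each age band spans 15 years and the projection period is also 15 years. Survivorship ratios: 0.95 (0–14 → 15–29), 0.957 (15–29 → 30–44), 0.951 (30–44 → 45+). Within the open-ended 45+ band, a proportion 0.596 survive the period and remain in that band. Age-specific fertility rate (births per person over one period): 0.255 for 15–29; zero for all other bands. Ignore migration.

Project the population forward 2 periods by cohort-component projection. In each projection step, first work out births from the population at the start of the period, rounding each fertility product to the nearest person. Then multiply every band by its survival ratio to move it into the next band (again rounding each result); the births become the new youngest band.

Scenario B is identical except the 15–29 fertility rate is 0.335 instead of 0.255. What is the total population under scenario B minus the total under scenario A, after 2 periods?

616

(Bands numbered youngest = 1 to oldest = 4.)
Period 1.
Births: 3600 * 0.255 = 918
Band 2: 4500 * 0.95 = 4275
Band 3: 3600 * 0.957 = 3445
Band 4: 21600 * 0.951 + 13100 * 0.596 = 20542 + 7808 = 28350
Giving 918 / 4275 / 3445 / 28350.
Period 2.
Births: 4275 * 0.255 = 1090
Band 2: 918 * 0.95 = 872
Band 3: 4275 * 0.957 = 4091
Band 4: 3445 * 0.951 + 28350 * 0.596 = 3276 + 16897 = 20173
Giving 1090 / 872 / 4091 / 20173.
Scenario A total after 2 periods: 26226
Scenario B projection —
Period 1.
Births: 3600 * 0.335 = 1206
Band 2: 4500 * 0.95 = 4275
Band 3: 3600 * 0.957 = 3445
Band 4: 21600 * 0.951 + 13100 * 0.596 = 20542 + 7808 = 28350
Giving 1206 / 4275 / 3445 / 28350.
Period 2.
Births: 4275 * 0.335 = 1432
Band 2: 1206 * 0.95 = 1146
Band 3: 4275 * 0.957 = 4091
Band 4: 3445 * 0.951 + 28350 * 0.596 = 3276 + 16897 = 20173
Giving 1432 / 1146 / 4091 / 20173.
Scenario B total after 2 periods: 26842
Difference B − A = 26842 − 26226 = 616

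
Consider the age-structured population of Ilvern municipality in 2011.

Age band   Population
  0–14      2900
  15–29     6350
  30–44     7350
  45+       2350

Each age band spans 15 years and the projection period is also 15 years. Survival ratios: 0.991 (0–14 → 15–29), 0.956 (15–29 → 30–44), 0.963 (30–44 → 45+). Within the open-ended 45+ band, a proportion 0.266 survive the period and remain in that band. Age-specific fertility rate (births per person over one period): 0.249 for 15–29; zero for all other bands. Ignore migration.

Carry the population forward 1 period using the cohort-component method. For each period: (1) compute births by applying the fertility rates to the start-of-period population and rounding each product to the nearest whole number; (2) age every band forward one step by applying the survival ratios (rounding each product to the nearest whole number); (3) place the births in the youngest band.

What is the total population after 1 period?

— Period 1 —
Births: 6350 × 0.249 = 1581
15–29: 2900 × 0.991 = 2874
30–44: 6350 × 0.956 = 6071
45+: 7350 × 0.963 + 2350 × 0.266 = 7078 + 625 = 7703
Giving 1581 / 2874 / 6071 / 7703.
Total after period 1: 1581 + 2874 + 6071 + 7703 = 18229

18229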